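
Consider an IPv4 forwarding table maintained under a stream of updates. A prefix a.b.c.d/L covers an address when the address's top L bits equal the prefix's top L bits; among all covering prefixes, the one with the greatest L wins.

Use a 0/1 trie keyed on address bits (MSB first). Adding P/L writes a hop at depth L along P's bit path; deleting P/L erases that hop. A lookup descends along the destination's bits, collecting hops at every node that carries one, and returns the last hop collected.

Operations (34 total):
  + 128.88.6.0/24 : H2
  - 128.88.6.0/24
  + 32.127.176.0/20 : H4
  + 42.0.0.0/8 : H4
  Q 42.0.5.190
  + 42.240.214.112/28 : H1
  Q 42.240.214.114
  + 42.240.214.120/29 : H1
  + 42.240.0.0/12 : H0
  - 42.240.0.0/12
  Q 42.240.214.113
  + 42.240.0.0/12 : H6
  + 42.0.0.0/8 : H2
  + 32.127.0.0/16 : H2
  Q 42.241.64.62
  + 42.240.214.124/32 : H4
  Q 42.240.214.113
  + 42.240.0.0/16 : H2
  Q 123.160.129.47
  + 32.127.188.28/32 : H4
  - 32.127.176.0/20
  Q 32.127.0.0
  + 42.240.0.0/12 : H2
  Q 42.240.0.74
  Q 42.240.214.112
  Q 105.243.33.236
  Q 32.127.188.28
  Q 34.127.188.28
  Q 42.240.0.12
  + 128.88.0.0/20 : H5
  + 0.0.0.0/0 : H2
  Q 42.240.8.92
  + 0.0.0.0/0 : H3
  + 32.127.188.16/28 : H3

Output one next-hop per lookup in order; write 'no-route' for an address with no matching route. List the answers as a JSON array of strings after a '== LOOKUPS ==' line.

Trace:
  add 128.88.6.0/24 -> H2 at depth 24
  - 128.88.6.0/24 clear@24
  add 32.127.176.0/20 -> H4 at depth 20
  add 42.0.0.0/8 -> H4 at depth 8
  lookup 42.0.5.190: bits 00101010 walk d0:-→d1:-→d2:-→d3:-→d4:-→d5:-→d6:-→d7:-→d8:H4 -> H4
  add 42.240.214.112/28 -> H1 at depth 28
  lookup 42.240.214.114: bits 0010101011110000110101100111 walk d0:-→d1:-→d2:-→d3:-→d4:-→d5:-→d6:-→d7:-→d8:H4→d9:-→d10:-→d11:-→d12:-→d13:-→d14:-→d15:-→d16:-→d17:-→d18:-→d19:-→d20:-→d21:-→d22:-→d23:-→d24:-→d25:-→d26:-→d27:-→d28:H1 -> H1
  add 42.240.214.120/29 -> H1 at depth 29
  add 42.240.0.0/12 -> H0 at depth 12
  - 42.240.0.0/12 clear@12
  lookup 42.240.214.113: bits 0010101011110000110101100111 walk d0:-→d1:-→d2:-→d3:-→d4:-→d5:-→d6:-→d7:-→d8:H4→d9:-→d10:-→d11:-→d12:-→d13:-→d14:-→d15:-→d16:-→d17:-→d18:-→d19:-→d20:-→d21:-→d22:-→d23:-→d24:-→d25:-→d26:-→d27:-→d28:H1 -> H1
  add 42.240.0.0/12 -> H6 at depth 12
  add 42.0.0.0/8 -> H2 at depth 8
  add 32.127.0.0/16 -> H2 at depth 16
  lookup 42.241.64.62: bits 001010101111000 walk d0:-→d1:-→d2:-→d3:-→d4:-→d5:-→d6:-→d7:-→d8:H2→d9:-→d10:-→d11:-→d12:H6→d13:-→d14:-→d15:- -> H6
  add 42.240.214.124/32 -> H4 at depth 32
  lookup 42.240.214.113: bits 0010101011110000110101100111 walk d0:-→d1:-→d2:-→d3:-→d4:-→d5:-→d6:-→d7:-→d8:H2→d9:-→d10:-→d11:-→d12:H6→d13:-→d14:-→d15:-→d16:-→d17:-→d18:-→d19:-→d20:-→d21:-→d22:-→d23:-→d24:-→d25:-→d26:-→d27:-→d28:H1 -> H1
  add 42.240.0.0/16 -> H2 at depth 16
  lookup 123.160.129.47: bits 0 walk d0:-→d1:- -> no-route
  add 32.127.188.28/32 -> H4 at depth 32
  - 32.127.176.0/20 clear@20
  lookup 32.127.0.0: bits 0010000001111111 walk d0:-→d1:-→d2:-→d3:-→d4:-→d5:-→d6:-→d7:-→d8:-→d9:-→d10:-→d11:-→d12:-→d13:-→d14:-→d15:-→d16:H2 -> H2
  add 42.240.0.0/12 -> H2 at depth 12
  lookup 42.240.0.74: bits 0010101011110000 walk d0:-→d1:-→d2:-→d3:-→d4:-→d5:-→d6:-→d7:-→d8:H2→d9:-→d10:-→d11:-→d12:H2→d13:-→d14:-→d15:-→d16:H2 -> H2
  lookup 42.240.214.112: bits 0010101011110000110101100111 walk d0:-→d1:-→d2:-→d3:-→d4:-→d5:-→d6:-→d7:-→d8:H2→d9:-→d10:-→d11:-→d12:H2→d13:-→d14:-→d15:-→d16:H2→d17:-→d18:-→d19:-→d20:-→d21:-→d22:-→d23:-→d24:-→d25:-→d26:-→d27:-→d28:H1 -> H1
  lookup 105.243.33.236: bits 0 walk d0:-→d1:- -> no-route
  lookup 32.127.188.28: bits 00100000011111111011110000011100 walk d0:-→d1:-→d2:-→d3:-→d4:-→d5:-→d6:-→d7:-→d8:-→d9:-→d10:-→d11:-→d12:-→d13:-→d14:-→d15:-→d16:H2→d17:-→d18:-→d19:-→d20:-→d21:-→d22:-→d23:-→d24:-→d25:-→d26:-→d27:-→d28:-→d29:-→d30:-→d31:-→d32:H4 -> H4
  lookup 34.127.188.28: bits 001000 walk d0:-→d1:-→d2:-→d3:-→d4:-→d5:-→d6:- -> no-route
  lookup 42.240.0.12: bits 0010101011110000 walk d0:-→d1:-→d2:-→d3:-→d4:-→d5:-→d6:-→d7:-→d8:H2→d9:-→d10:-→d11:-→d12:H2→d13:-→d14:-→d15:-→d16:H2 -> H2
  add 128.88.0.0/20 -> H5 at depth 20
  add 0.0.0.0/0 -> H2 at depth 0
  lookup 42.240.8.92: bits 0010101011110000 walk d0:H2→d1:-→d2:-→d3:-→d4:-→d5:-→d6:-→d7:-→d8:H2→d9:-→d10:-→d11:-→d12:H2→d13:-→d14:-→d15:-→d16:H2 -> H2
  add 0.0.0.0/0 -> H3 at depth 0
  add 32.127.188.16/28 -> H3 at depth 28

== LOOKUPS ==
["H4","H1","H1","H6","H1","no-route","H2","H2","H1","no-route","H4","no-route","H2","H2"]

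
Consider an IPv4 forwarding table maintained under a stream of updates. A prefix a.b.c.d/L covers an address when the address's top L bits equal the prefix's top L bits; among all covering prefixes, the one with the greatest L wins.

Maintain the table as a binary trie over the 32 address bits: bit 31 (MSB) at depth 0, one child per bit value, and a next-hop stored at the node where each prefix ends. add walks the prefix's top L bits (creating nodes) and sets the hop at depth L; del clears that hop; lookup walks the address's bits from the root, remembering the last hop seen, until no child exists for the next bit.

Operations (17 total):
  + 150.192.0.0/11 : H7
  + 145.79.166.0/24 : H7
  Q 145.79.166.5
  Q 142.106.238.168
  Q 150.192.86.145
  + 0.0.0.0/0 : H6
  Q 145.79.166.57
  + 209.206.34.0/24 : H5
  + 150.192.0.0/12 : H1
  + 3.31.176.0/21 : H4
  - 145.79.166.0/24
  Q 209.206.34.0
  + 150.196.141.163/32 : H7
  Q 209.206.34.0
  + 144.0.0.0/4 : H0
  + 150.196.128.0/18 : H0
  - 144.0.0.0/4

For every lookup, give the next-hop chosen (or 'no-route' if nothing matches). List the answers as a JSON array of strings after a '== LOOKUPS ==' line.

Process each operation:
  + 150.192.0.0/11 (H7) depth=11
  + 145.79.166.0/24 (H7) depth=24
  ? 145.79.166.5  path d0:-→d1:-→d2:-→d3:-→d4:-→d5:-→d6:-→d7:-→d8:-→d9:-→d10:-→d11:-→d12:-→d13:-→d14:-→d15:-→d16:-→d17:-→d18:-→d19:-→d20:-→d21:-→d22:-→d23:-→d24:H7  best=H7
  ? 142.106.238.168  path d0:-→d1:-→d2:-→d3:-  best=no-route
  ? 150.192.86.145  path d0:-→d1:-→d2:-→d3:-→d4:-→d5:-→d6:-→d7:-→d8:-→d9:-→d10:-→d11:H7  best=H7
  + 0.0.0.0/0 (H6) depth=0
  ? 145.79.166.57  path d0:H6→d1:-→d2:-→d3:-→d4:-→d5:-→d6:-→d7:-→d8:-→d9:-→d10:-→d11:-→d12:-→d13:-→d14:-→d15:-→d16:-→d17:-→d18:-→d19:-→d20:-→d21:-→d22:-→d23:-→d24:H7  best=H7
  + 209.206.34.0/24 (H5) depth=24
  + 150.192.0.0/12 (H1) depth=12
  + 3.31.176.0/21 (H4) depth=21
  - 145.79.166.0/24 clear@24
  ? 209.206.34.0  path d0:H6→d1:-→d2:-→d3:-→d4:-→d5:-→d6:-→d7:-→d8:-→d9:-→d10:-→d11:-→d12:-→d13:-→d14:-→d15:-→d16:-→d17:-→d18:-→d19:-→d20:-→d21:-→d22:-→d23:-→d24:H5  best=H5
  + 150.196.141.163/32 (H7) depth=32
  ? 209.206.34.0  path d0:H6→d1:-→d2:-→d3:-→d4:-→d5:-→d6:-→d7:-→d8:-→d9:-→d10:-→d11:-→d12:-→d13:-→d14:-→d15:-→d16:-→d17:-→d18:-→d19:-→d20:-→d21:-→d22:-→d23:-→d24:H5  best=H5
  + 144.0.0.0/4 (H0) depth=4
  + 150.196.128.0/18 (H0) depth=18
  - 144.0.0.0/4 clear@4

== LOOKUPS ==
["H7","no-route","H7","H7","H5","H5"]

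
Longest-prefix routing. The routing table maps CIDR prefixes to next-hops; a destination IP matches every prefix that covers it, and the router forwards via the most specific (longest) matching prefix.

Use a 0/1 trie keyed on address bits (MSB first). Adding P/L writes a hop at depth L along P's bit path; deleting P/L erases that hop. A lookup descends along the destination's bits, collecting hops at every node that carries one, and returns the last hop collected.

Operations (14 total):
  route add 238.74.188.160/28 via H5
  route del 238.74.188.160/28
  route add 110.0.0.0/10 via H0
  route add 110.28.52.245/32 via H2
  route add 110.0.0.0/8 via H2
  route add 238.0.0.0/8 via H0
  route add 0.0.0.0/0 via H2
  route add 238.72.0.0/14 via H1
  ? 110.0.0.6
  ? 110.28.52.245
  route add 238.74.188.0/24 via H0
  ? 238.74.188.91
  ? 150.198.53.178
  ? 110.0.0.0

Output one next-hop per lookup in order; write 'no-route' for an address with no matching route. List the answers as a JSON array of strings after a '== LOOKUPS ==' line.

Apply in order:
  + 238.74.188.160/28 (H5) depth=28
  - 238.74.188.160/28 clear@28
  + 110.0.0.0/10 (H0) depth=10
  + 110.28.52.245/32 (H2) depth=32
  + 110.0.0.0/8 (H2) depth=8
  + 238.0.0.0/8 (H0) depth=8
  + 0.0.0.0/0 (H2) depth=0
  + 238.72.0.0/14 (H1) depth=14
  Q 110.0.0.6: descend 01101110000 ; hops seen [H2,H2,H0] ; pick H0
  Q 110.28.52.245: descend 01101110000111000011010011110101 ; hops seen [H2,H2,H0,H2] ; pick H2
  + 238.74.188.0/24 (H0) depth=24
  Q 238.74.188.91: descend 111011100100101010111100 ; hops seen [H2,H0,H1,H0] ; pick H0
  Q 150.198.53.178: descend 1 ; hops seen [H2] ; pick H2
  Q 110.0.0.0: descend 01101110000 ; hops seen [H2,H2,H0] ; pick H0

== LOOKUPS ==
["H0","H2","H0","H2","H0"]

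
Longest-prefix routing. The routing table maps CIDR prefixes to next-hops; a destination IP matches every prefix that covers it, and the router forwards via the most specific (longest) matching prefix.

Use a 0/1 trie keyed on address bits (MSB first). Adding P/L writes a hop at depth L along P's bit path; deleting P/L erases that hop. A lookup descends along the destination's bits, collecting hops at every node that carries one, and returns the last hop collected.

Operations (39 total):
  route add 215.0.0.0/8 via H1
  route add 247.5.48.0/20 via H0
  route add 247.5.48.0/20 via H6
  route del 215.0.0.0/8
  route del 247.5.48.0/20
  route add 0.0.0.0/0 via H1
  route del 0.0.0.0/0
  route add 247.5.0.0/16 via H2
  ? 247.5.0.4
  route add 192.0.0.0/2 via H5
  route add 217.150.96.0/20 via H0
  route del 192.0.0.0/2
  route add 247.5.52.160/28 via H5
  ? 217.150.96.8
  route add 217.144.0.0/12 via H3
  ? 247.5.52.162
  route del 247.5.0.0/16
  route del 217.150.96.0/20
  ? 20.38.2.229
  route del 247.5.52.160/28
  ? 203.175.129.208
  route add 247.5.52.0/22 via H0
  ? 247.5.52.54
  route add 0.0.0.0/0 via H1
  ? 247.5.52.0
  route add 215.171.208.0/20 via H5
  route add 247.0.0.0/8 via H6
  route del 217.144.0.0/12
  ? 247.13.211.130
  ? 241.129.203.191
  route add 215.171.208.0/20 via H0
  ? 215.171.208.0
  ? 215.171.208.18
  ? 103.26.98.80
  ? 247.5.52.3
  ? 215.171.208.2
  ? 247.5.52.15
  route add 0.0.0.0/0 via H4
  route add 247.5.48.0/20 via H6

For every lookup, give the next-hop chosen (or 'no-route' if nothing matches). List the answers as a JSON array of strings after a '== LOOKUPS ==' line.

Process each operation:
  add 215.0.0.0/8 -> H1 at depth 8
  add 247.5.48.0/20 -> H0 at depth 20
  add 247.5.48.0/20 -> H6 at depth 20
  - 215.0.0.0/8 clear@8
  - 247.5.48.0/20 clear@20
  add 0.0.0.0/0 -> H1 at depth 0
  - 0.0.0.0/0 clear@0
  add 247.5.0.0/16 -> H2 at depth 16
  lookup 247.5.0.4: bits 111101110000010100 walk d0:-→d1:-→d2:-→d3:-→d4:-→d5:-→d6:-→d7:-→d8:-→d9:-→d10:-→d11:-→d12:-→d13:-→d14:-→d15:-→d16:H2→d17:-→d18:- -> H2
  add 192.0.0.0/2 -> H5 at depth 2
  add 217.150.96.0/20 -> H0 at depth 20
  - 192.0.0.0/2 clear@2
  add 247.5.52.160/28 -> H5 at depth 28
  lookup 217.150.96.8: bits 11011001100101100110 walk d0:-→d1:-→d2:-→d3:-→d4:-→d5:-→d6:-→d7:-→d8:-→d9:-→d10:-→d11:-→d12:-→d13:-→d14:-→d15:-→d16:-→d17:-→d18:-→d19:-→d20:H0 -> H0
  add 217.144.0.0/12 -> H3 at depth 12
  lookup 247.5.52.162: bits 1111011100000101001101001010 walk d0:-→d1:-→d2:-→d3:-→d4:-→d5:-→d6:-→d7:-→d8:-→d9:-→d10:-→d11:-→d12:-→d13:-→d14:-→d15:-→d16:H2→d17:-→d18:-→d19:-→d20:-→d21:-→d22:-→d23:-→d24:-→d25:-→d26:-→d27:-→d28:H5 -> H5
  - 247.5.0.0/16 clear@16
  - 217.150.96.0/20 clear@20
  lookup 20.38.2.229: bits ε walk d0:- -> no-route
  - 247.5.52.160/28 clear@28
  lookup 203.175.129.208: bits 110 walk d0:-→d1:-→d2:-→d3:- -> no-route
  add 247.5.52.0/22 -> H0 at depth 22
  lookup 247.5.52.54: bits 111101110000010100110100 walk d0:-→d1:-→d2:-→d3:-→d4:-→d5:-→d6:-→d7:-→d8:-→d9:-→d10:-→d11:-→d12:-→d13:-→d14:-→d15:-→d16:-→d17:-→d18:-→d19:-→d20:-→d21:-→d22:H0→d23:-→d24:- -> H0
  add 0.0.0.0/0 -> H1 at depth 0
  lookup 247.5.52.0: bits 111101110000010100110100 walk d0:H1→d1:-→d2:-→d3:-→d4:-→d5:-→d6:-→d7:-→d8:-→d9:-→d10:-→d11:-→d12:-→d13:-→d14:-→d15:-→d16:-→d17:-→d18:-→d19:-→d20:-→d21:-→d22:H0→d23:-→d24:- -> H0
  add 215.171.208.0/20 -> H5 at depth 20
  add 247.0.0.0/8 -> H6 at depth 8
  - 217.144.0.0/12 clear@12
  lookup 247.13.211.130: bits 111101110000 walk d0:H1→d1:-→d2:-→d3:-→d4:-→d5:-→d6:-→d7:-→d8:H6→d9:-→d10:-→d11:-→d12:- -> H6
  lookup 241.129.203.191: bits 11110 walk d0:H1→d1:-→d2:-→d3:-→d4:-→d5:- -> H1
  add 215.171.208.0/20 -> H0 at depth 20
  lookup 215.171.208.0: bits 11010111101010111101 walk d0:H1→d1:-→d2:-→d3:-→d4:-→d5:-→d6:-→d7:-→d8:-→d9:-→d10:-→d11:-→d12:-→d13:-→d14:-→d15:-→d16:-→d17:-→d18:-→d19:-→d20:H0 -> H0
  lookup 215.171.208.18: bits 11010111101010111101 walk d0:H1→d1:-→d2:-→d3:-→d4:-→d5:-→d6:-→d7:-→d8:-→d9:-→d10:-→d11:-→d12:-→d13:-→d14:-→d15:-→d16:-→d17:-→d18:-→d19:-→d20:H0 -> H0
  lookup 103.26.98.80: bits ε walk d0:H1 -> H1
  lookup 247.5.52.3: bits 111101110000010100110100 walk d0:H1→d1:-→d2:-→d3:-→d4:-→d5:-→d6:-→d7:-→d8:H6→d9:-→d10:-→d11:-→d12:-→d13:-→d14:-→d15:-→d16:-→d17:-→d18:-→d19:-→d20:-→d21:-→d22:H0→d23:-→d24:- -> H0
  lookup 215.171.208.2: bits 11010111101010111101 walk d0:H1→d1:-→d2:-→d3:-→d4:-→d5:-→d6:-→d7:-→d8:-→d9:-→d10:-→d11:-→d12:-→d13:-→d14:-→d15:-→d16:-→d17:-→d18:-→d19:-→d20:H0 -> H0
  lookup 247.5.52.15: bits 111101110000010100110100 walk d0:H1→d1:-→d2:-→d3:-→d4:-→d5:-→d6:-→d7:-→d8:H6→d9:-→d10:-→d11:-→d12:-→d13:-→d14:-→d15:-→d16:-→d17:-→d18:-→d19:-→d20:-→d21:-→d22:H0→d23:-→d24:- -> H0
  add 0.0.0.0/0 -> H4 at depth 0
  add 247.5.48.0/20 -> H6 at depth 20

== LOOKUPS ==
["H2","H0","H5","no-route","no-route","H0","H0","H6","H1","H0","H0","H1","H0","H0","H0"]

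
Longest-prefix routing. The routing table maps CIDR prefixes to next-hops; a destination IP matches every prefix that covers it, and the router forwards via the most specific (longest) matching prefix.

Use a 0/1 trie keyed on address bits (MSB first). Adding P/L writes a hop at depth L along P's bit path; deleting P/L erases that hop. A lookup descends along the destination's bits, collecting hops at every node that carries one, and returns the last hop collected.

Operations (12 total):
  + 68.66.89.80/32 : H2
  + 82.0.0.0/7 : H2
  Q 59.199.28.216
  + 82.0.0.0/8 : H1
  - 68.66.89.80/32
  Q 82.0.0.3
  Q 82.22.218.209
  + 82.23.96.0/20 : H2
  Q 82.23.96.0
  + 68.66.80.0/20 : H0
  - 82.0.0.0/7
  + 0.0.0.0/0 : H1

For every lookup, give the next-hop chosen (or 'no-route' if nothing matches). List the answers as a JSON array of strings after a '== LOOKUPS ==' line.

Process each operation:
  + 68.66.89.80/32 (H2) depth=32
  + 82.0.0.0/7 (H2) depth=7
  Q 59.199.28.216: descend 0 ; hops seen [∅] ; pick no-route
  + 82.0.0.0/8 (H1) depth=8
  - 68.66.89.80/32 clear@32
  Q 82.0.0.3: descend 01010010 ; hops seen [H2,H1] ; pick H1
  Q 82.22.218.209: descend 01010010 ; hops seen [H2,H1] ; pick H1
  + 82.23.96.0/20 (H2) depth=20
  Q 82.23.96.0: descend 01010010000101110110 ; hops seen [H2,H1,H2] ; pick H2
  + 68.66.80.0/20 (H0) depth=20
  - 82.0.0.0/7 clear@7
  + 0.0.0.0/0 (H1) depth=0

== LOOKUPS ==
["no-route","H1","H1","H2"]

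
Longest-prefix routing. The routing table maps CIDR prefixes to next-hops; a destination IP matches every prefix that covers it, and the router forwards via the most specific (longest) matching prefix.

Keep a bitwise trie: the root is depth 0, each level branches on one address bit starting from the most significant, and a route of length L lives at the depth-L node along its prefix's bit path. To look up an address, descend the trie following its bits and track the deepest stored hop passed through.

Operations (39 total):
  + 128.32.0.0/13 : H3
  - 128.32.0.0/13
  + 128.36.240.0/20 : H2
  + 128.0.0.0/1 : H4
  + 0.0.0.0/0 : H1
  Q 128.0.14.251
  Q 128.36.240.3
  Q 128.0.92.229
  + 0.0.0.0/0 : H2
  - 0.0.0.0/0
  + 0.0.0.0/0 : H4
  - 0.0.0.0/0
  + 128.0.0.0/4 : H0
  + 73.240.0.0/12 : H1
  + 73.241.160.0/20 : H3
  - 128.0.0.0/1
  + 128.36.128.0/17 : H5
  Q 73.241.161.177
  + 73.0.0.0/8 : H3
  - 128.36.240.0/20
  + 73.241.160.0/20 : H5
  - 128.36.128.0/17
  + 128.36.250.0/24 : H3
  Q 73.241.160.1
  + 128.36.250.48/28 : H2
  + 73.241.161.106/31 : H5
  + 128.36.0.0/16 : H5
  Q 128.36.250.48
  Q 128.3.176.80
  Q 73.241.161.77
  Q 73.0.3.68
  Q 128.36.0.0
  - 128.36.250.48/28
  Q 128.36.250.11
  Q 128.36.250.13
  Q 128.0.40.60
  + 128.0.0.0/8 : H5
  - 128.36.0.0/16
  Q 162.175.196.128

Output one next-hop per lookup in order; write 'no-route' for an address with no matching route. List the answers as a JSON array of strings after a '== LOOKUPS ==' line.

Trace:
  + 128.32.0.0/13 (H3) depth=13
  del 128.32.0.0/13 (clear depth 13)
  + 128.36.240.0/20 (H2) depth=20
  + 128.0.0.0/1 (H4) depth=1
  + 0.0.0.0/0 (H1) depth=0
  lookup 128.0.14.251: bits 1000000000 walk d0:H1→d1:H4→d2:-→d3:-→d4:-→d5:-→d6:-→d7:-→d8:-→d9:-→d10:- -> H4
  lookup 128.36.240.3: bits 10000000001001001111 walk d0:H1→d1:H4→d2:-→d3:-→d4:-→d5:-→d6:-→d7:-→d8:-→d9:-→d10:-→d11:-→d12:-→d13:-→d14:-→d15:-→d16:-→d17:-→d18:-→d19:-→d20:H2 -> H2
  lookup 128.0.92.229: bits 1000000000 walk d0:H1→d1:H4→d2:-→d3:-→d4:-→d5:-→d6:-→d7:-→d8:-→d9:-→d10:- -> H4
  + 0.0.0.0/0 (H2) depth=0
  del 0.0.0.0/0 (clear depth 0)
  + 0.0.0.0/0 (H4) depth=0
  del 0.0.0.0/0 (clear depth 0)
  + 128.0.0.0/4 (H0) depth=4
  + 73.240.0.0/12 (H1) depth=12
  + 73.241.160.0/20 (H3) depth=20
  del 128.0.0.0/1 (clear depth 1)
  + 128.36.128.0/17 (H5) depth=17
  lookup 73.241.161.177: bits 01001001111100011010 walk d0:-→d1:-→d2:-→d3:-→d4:-→d5:-→d6:-→d7:-→d8:-→d9:-→d10:-→d11:-→d12:H1→d13:-→d14:-→d15:-→d16:-→d17:-→d18:-→d19:-→d20:H3 -> H3
  + 73.0.0.0/8 (H3) depth=8
  del 128.36.240.0/20 (clear depth 20)
  + 73.241.160.0/20 (H5) depth=20
  del 128.36.128.0/17 (clear depth 17)
  + 128.36.250.0/24 (H3) depth=24
  lookup 73.241.160.1: bits 01001001111100011010 walk d0:-→d1:-→d2:-→d3:-→d4:-→d5:-→d6:-→d7:-→d8:H3→d9:-→d10:-→d11:-→d12:H1→d13:-→d14:-→d15:-→d16:-→d17:-→d18:-→d19:-→d20:H5 -> H5
  + 128.36.250.48/28 (H2) depth=28
  + 73.241.161.106/31 (H5) depth=31
  + 128.36.0.0/16 (H5) depth=16
  lookup 128.36.250.48: bits 1000000000100100111110100011 walk d0:-→d1:-→d2:-→d3:-→d4:H0→d5:-→d6:-→d7:-→d8:-→d9:-→d10:-→d11:-→d12:-→d13:-→d14:-→d15:-→d16:H5→d17:-→d18:-→d19:-→d20:-→d21:-→d22:-→d23:-→d24:H3→d25:-→d26:-→d27:-→d28:H2 -> H2
  lookup 128.3.176.80: bits 1000000000 walk d0:-→d1:-→d2:-→d3:-→d4:H0→d5:-→d6:-→d7:-→d8:-→d9:-→d10:- -> H0
  lookup 73.241.161.77: bits 01001001111100011010000101 walk d0:-→d1:-→d2:-→d3:-→d4:-→d5:-→d6:-→d7:-→d8:H3→d9:-→d10:-→d11:-→d12:H1→d13:-→d14:-→d15:-→d16:-→d17:-→d18:-→d19:-→d20:H5→d21:-→d22:-→d23:-→d24:-→d25:-→d26:- -> H5
  lookup 73.0.3.68: bits 01001001 walk d0:-→d1:-→d2:-→d3:-→d4:-→d5:-→d6:-→d7:-→d8:H3 -> H3
  lookup 128.36.0.0: bits 1000000000100100 walk d0:-→d1:-→d2:-→d3:-→d4:H0→d5:-→d6:-→d7:-→d8:-→d9:-→d10:-→d11:-→d12:-→d13:-→d14:-→d15:-→d16:H5 -> H5
  del 128.36.250.48/28 (clear depth 28)
  lookup 128.36.250.11: bits 10000000001001001111101000 walk d0:-→d1:-→d2:-→d3:-→d4:H0→d5:-→d6:-→d7:-→d8:-→d9:-→d10:-→d11:-→d12:-→d13:-→d14:-→d15:-→d16:H5→d17:-→d18:-→d19:-→d20:-→d21:-→d22:-→d23:-→d24:H3→d25:-→d26:- -> H3
  lookup 128.36.250.13: bits 10000000001001001111101000 walk d0:-→d1:-→d2:-→d3:-→d4:H0→d5:-→d6:-→d7:-→d8:-→d9:-→d10:-→d11:-→d12:-→d13:-→d14:-→d15:-→d16:H5→d17:-→d18:-→d19:-→d20:-→d21:-→d22:-→d23:-→d24:H3→d25:-→d26:- -> H3
  lookup 128.0.40.60: bits 1000000000 walk d0:-→d1:-→d2:-→d3:-→d4:H0→d5:-→d6:-→d7:-→d8:-→d9:-→d10:- -> H0
  + 128.0.0.0/8 (H5) depth=8
  del 128.36.0.0/16 (clear depth 16)
  lookup 162.175.196.128: bits 10 walk d0:-→d1:-→d2:- -> no-route

== LOOKUPS ==
["H4","H2","H4","H3","H5","H2","H0","H5","H3","H5","H3","H3","H0","no-route"]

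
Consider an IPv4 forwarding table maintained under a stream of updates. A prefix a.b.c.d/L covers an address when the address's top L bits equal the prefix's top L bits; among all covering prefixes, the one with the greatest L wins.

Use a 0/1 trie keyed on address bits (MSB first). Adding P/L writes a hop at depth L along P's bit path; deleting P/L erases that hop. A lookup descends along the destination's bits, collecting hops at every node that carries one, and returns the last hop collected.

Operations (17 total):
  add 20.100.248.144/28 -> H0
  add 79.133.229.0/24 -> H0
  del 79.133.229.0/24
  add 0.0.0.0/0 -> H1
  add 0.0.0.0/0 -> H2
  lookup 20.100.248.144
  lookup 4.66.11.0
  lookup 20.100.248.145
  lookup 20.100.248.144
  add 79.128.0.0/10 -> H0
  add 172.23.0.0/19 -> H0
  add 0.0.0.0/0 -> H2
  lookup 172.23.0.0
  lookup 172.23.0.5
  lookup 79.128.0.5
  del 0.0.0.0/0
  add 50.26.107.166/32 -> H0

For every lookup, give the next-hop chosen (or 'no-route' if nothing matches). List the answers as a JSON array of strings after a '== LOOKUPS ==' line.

Apply in order:
  add 20.100.248.144/28 -> H0 at depth 28
  add 79.133.229.0/24 -> H0 at depth 24
  del 79.133.229.0/24 (clear depth 24)
  add 0.0.0.0/0 -> H1 at depth 0
  add 0.0.0.0/0 -> H2 at depth 0
  lookup 20.100.248.144: bits 0001010001100100111110001001 walk d0:H2→d1:-→d2:-→d3:-→d4:-→d5:-→d6:-→d7:-→d8:-→d9:-→d10:-→d11:-→d12:-→d13:-→d14:-→d15:-→d16:-→d17:-→d18:-→d19:-→d20:-→d21:-→d22:-→d23:-→d24:-→d25:-→d26:-→d27:-→d28:H0 -> H0
  lookup 4.66.11.0: bits 000 walk d0:H2→d1:-→d2:-→d3:- -> H2
  lookup 20.100.248.145: bits 0001010001100100111110001001 walk d0:H2→d1:-→d2:-→d3:-→d4:-→d5:-→d6:-→d7:-→d8:-→d9:-→d10:-→d11:-→d12:-→d13:-→d14:-→d15:-→d16:-→d17:-→d18:-→d19:-→d20:-→d21:-→d22:-→d23:-→d24:-→d25:-→d26:-→d27:-→d28:H0 -> H0
  lookup 20.100.248.144: bits 0001010001100100111110001001 walk d0:H2→d1:-→d2:-→d3:-→d4:-→d5:-→d6:-→d7:-→d8:-→d9:-→d10:-→d11:-→d12:-→d13:-→d14:-→d15:-→d16:-→d17:-→d18:-→d19:-→d20:-→d21:-→d22:-→d23:-→d24:-→d25:-→d26:-→d27:-→d28:H0 -> H0
  add 79.128.0.0/10 -> H0 at depth 10
  add 172.23.0.0/19 -> H0 at depth 19
  add 0.0.0.0/0 -> H2 at depth 0
  lookup 172.23.0.0: bits 1010110000010111000 walk d0:H2→d1:-→d2:-→d3:-→d4:-→d5:-→d6:-→d7:-→d8:-→d9:-→d10:-→d11:-→d12:-→d13:-→d14:-→d15:-→d16:-→d17:-→d18:-→d19:H0 -> H0
  lookup 172.23.0.5: bits 1010110000010111000 walk d0:H2→d1:-→d2:-→d3:-→d4:-→d5:-→d6:-→d7:-→d8:-→d9:-→d10:-→d11:-→d12:-→d13:-→d14:-→d15:-→d16:-→d17:-→d18:-→d19:H0 -> H0
  lookup 79.128.0.5: bits 0100111110000 walk d0:H2→d1:-→d2:-→d3:-→d4:-→d5:-→d6:-→d7:-→d8:-→d9:-→d10:H0→d11:-→d12:-→d13:- -> H0
  del 0.0.0.0/0 (clear depth 0)
  add 50.26.107.166/32 -> H0 at depth 32

== LOOKUPS ==
["H0","H2","H0","H0","H0","H0","H0"]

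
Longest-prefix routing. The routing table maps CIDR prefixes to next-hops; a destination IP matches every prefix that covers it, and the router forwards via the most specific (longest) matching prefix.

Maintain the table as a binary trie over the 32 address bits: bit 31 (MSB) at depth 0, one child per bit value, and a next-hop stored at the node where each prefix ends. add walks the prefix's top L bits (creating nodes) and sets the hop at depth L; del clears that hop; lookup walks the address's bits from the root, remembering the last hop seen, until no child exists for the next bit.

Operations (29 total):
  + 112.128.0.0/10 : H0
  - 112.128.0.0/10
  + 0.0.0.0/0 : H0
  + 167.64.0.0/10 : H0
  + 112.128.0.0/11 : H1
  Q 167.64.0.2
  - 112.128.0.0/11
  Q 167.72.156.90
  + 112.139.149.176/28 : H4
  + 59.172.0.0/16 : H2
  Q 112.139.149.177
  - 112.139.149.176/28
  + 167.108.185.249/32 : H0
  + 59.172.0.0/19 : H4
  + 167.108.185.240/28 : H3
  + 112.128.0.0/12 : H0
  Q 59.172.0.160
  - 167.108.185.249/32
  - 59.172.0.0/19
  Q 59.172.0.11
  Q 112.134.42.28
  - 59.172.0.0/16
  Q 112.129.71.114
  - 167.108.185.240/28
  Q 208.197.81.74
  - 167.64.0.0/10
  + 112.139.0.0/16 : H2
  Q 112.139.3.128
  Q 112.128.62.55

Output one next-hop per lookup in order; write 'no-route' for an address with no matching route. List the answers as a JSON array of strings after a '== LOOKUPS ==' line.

Trace:
  + 112.128.0.0/10 (H0) depth=10
  - 112.128.0.0/10 clear@10
  + 0.0.0.0/0 (H0) depth=0
  + 167.64.0.0/10 (H0) depth=10
  + 112.128.0.0/11 (H1) depth=11
  Q 167.64.0.2: descend 1010011101 ; hops seen [H0,H0] ; pick H0
  - 112.128.0.0/11 clear@11
  Q 167.72.156.90: descend 1010011101 ; hops seen [H0,H0] ; pick H0
  + 112.139.149.176/28 (H4) depth=28
  + 59.172.0.0/16 (H2) depth=16
  Q 112.139.149.177: descend 0111000010001011100101011011 ; hops seen [H0,H4] ; pick H4
  - 112.139.149.176/28 clear@28
  + 167.108.185.249/32 (H0) depth=32
  + 59.172.0.0/19 (H4) depth=19
  + 167.108.185.240/28 (H3) depth=28
  + 112.128.0.0/12 (H0) depth=12
  Q 59.172.0.160: descend 0011101110101100000 ; hops seen [H0,H2,H4] ; pick H4
  - 167.108.185.249/32 clear@32
  - 59.172.0.0/19 clear@19
  Q 59.172.0.11: descend 0011101110101100000 ; hops seen [H0,H2] ; pick H2
  Q 112.134.42.28: descend 011100001000 ; hops seen [H0,H0] ; pick H0
  - 59.172.0.0/16 clear@16
  Q 112.129.71.114: descend 011100001000 ; hops seen [H0,H0] ; pick H0
  - 167.108.185.240/28 clear@28
  Q 208.197.81.74: descend 1 ; hops seen [H0] ; pick H0
  - 167.64.0.0/10 clear@10
  + 112.139.0.0/16 (H2) depth=16
  Q 112.139.3.128: descend 0111000010001011 ; hops seen [H0,H0,H2] ; pick H2
  Q 112.128.62.55: descend 011100001000 ; hops seen [H0,H0] ; pick H0

== LOOKUPS ==
["H0","H0","H4","H4","H2","H0","H0","H0","H2","H0"]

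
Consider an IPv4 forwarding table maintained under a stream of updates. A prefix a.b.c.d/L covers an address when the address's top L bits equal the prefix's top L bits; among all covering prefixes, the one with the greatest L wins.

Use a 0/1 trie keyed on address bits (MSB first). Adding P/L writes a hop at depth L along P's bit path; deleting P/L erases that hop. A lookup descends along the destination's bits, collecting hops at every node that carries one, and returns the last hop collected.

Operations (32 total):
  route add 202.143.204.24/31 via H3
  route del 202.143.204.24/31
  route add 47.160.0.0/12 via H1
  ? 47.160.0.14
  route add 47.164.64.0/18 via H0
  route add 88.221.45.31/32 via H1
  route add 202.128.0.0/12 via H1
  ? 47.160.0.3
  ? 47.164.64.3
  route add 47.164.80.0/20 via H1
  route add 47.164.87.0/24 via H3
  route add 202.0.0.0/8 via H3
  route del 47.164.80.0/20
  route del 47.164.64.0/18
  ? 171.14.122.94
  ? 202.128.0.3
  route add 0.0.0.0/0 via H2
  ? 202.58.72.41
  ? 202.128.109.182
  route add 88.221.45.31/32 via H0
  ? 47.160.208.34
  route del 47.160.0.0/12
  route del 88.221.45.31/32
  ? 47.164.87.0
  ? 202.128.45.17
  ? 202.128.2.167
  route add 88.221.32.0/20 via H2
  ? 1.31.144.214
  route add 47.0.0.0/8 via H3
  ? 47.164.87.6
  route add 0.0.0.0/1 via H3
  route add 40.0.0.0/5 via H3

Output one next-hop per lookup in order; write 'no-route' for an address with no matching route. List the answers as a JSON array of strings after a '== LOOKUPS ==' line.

Apply in order:
  add 202.143.204.24/31 -> H3 at depth 31
  del 202.143.204.24/31 (clear depth 31)
  add 47.160.0.0/12 -> H1 at depth 12
  ? 47.160.0.14  path d0:-→d1:-→d2:-→d3:-→d4:-→d5:-→d6:-→d7:-→d8:-→d9:-→d10:-→d11:-→d12:H1  best=H1
  add 47.164.64.0/18 -> H0 at depth 18
  add 88.221.45.31/32 -> H1 at depth 32
  add 202.128.0.0/12 -> H1 at depth 12
  ? 47.160.0.3  path d0:-→d1:-→d2:-→d3:-→d4:-→d5:-→d6:-→d7:-→d8:-→d9:-→d10:-→d11:-→d12:H1→d13:-  best=H1
  ? 47.164.64.3  path d0:-→d1:-→d2:-→d3:-→d4:-→d5:-→d6:-→d7:-→d8:-→d9:-→d10:-→d11:-→d12:H1→d13:-→d14:-→d15:-→d16:-→d17:-→d18:H0  best=H0
  add 47.164.80.0/20 -> H1 at depth 20
  add 47.164.87.0/24 -> H3 at depth 24
  add 202.0.0.0/8 -> H3 at depth 8
  del 47.164.80.0/20 (clear depth 20)
  del 47.164.64.0/18 (clear depth 18)
  ? 171.14.122.94  path d0:-→d1:-  best=no-route
  ? 202.128.0.3  path d0:-→d1:-→d2:-→d3:-→d4:-→d5:-→d6:-→d7:-→d8:H3→d9:-→d10:-→d11:-→d12:H1  best=H1
  add 0.0.0.0/0 -> H2 at depth 0
  ? 202.58.72.41  path d0:H2→d1:-→d2:-→d3:-→d4:-→d5:-→d6:-→d7:-→d8:H3  best=H3
  ? 202.128.109.182  path d0:H2→d1:-→d2:-→d3:-→d4:-→d5:-→d6:-→d7:-→d8:H3→d9:-→d10:-→d11:-→d12:H1  best=H1
  add 88.221.45.31/32 -> H0 at depth 32
  ? 47.160.208.34  path d0:H2→d1:-→d2:-→d3:-→d4:-→d5:-→d6:-→d7:-→d8:-→d9:-→d10:-→d11:-→d12:H1→d13:-  best=H1
  del 47.160.0.0/12 (clear depth 12)
  del 88.221.45.31/32 (clear depth 32)
  ? 47.164.87.0  path d0:H2→d1:-→d2:-→d3:-→d4:-→d5:-→d6:-→d7:-→d8:-→d9:-→d10:-→d11:-→d12:-→d13:-→d14:-→d15:-→d16:-→d17:-→d18:-→d19:-→d20:-→d21:-→d22:-→d23:-→d24:H3  best=H3
  ? 202.128.45.17  path d0:H2→d1:-→d2:-→d3:-→d4:-→d5:-→d6:-→d7:-→d8:H3→d9:-→d10:-→d11:-→d12:H1  best=H1
  ? 202.128.2.167  path d0:H2→d1:-→d2:-→d3:-→d4:-→d5:-→d6:-→d7:-→d8:H3→d9:-→d10:-→d11:-→d12:H1  best=H1
  add 88.221.32.0/20 -> H2 at depth 20
  ? 1.31.144.214  path d0:H2→d1:-→d2:-  best=H2
  add 47.0.0.0/8 -> H3 at depth 8
  ? 47.164.87.6  path d0:H2→d1:-→d2:-→d3:-→d4:-→d5:-→d6:-→d7:-→d8:H3→d9:-→d10:-→d11:-→d12:-→d13:-→d14:-→d15:-→d16:-→d17:-→d18:-→d19:-→d20:-→d21:-→d22:-→d23:-→d24:H3  best=H3
  add 0.0.0.0/1 -> H3 at depth 1
  add 40.0.0.0/5 -> H3 at depth 5

== LOOKUPS ==
["H1","H1","H0","no-route","H1","H3","H1","H1","H3","H1","H1","H2","H3"]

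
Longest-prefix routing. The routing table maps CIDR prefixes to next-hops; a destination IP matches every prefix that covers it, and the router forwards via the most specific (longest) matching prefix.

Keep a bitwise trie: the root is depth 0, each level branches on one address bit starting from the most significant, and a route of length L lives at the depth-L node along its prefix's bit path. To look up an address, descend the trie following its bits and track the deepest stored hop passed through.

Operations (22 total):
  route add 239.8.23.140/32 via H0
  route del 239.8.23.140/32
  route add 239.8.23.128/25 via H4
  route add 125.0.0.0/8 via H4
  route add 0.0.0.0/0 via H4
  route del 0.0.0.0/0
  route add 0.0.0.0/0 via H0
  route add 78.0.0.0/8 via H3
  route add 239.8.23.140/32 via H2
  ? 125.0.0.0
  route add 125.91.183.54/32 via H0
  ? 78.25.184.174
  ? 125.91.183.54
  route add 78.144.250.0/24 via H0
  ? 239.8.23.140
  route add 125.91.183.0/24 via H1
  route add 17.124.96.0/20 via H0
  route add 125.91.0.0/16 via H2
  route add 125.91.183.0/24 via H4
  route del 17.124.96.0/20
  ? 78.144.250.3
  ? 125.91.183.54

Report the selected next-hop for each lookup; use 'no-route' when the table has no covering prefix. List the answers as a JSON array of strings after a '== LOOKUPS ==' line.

Apply in order:
  add 239.8.23.140/32 -> H0 at depth 32
  del 239.8.23.140/32 (clear depth 32)
  add 239.8.23.128/25 -> H4 at depth 25
  add 125.0.0.0/8 -> H4 at depth 8
  add 0.0.0.0/0 -> H4 at depth 0
  del 0.0.0.0/0 (clear depth 0)
  add 0.0.0.0/0 -> H0 at depth 0
  add 78.0.0.0/8 -> H3 at depth 8
  add 239.8.23.140/32 -> H2 at depth 32
  lookup 125.0.0.0: bits 01111101 walk d0:H0→d1:-→d2:-→d3:-→d4:-→d5:-→d6:-→d7:-→d8:H4 -> H4
  add 125.91.183.54/32 -> H0 at depth 32
  lookup 78.25.184.174: bits 01001110 walk d0:H0→d1:-→d2:-→d3:-→d4:-→d5:-→d6:-→d7:-→d8:H3 -> H3
  lookup 125.91.183.54: bits 01111101010110111011011100110110 walk d0:H0→d1:-→d2:-→d3:-→d4:-→d5:-→d6:-→d7:-→d8:H4→d9:-→d10:-→d11:-→d12:-→d13:-→d14:-→d15:-→d16:-→d17:-→d18:-→d19:-→d20:-→d21:-→d22:-→d23:-→d24:-→d25:-→d26:-→d27:-→d28:-→d29:-→d30:-→d31:-→d32:H0 -> H0
  add 78.144.250.0/24 -> H0 at depth 24
  lookup 239.8.23.140: bits 11101111000010000001011110001100 walk d0:H0→d1:-→d2:-→d3:-→d4:-→d5:-→d6:-→d7:-→d8:-→d9:-→d10:-→d11:-→d12:-→d13:-→d14:-→d15:-→d16:-→d17:-→d18:-→d19:-→d20:-→d21:-→d22:-→d23:-→d24:-→d25:H4→d26:-→d27:-→d28:-→d29:-→d30:-→d31:-→d32:H2 -> H2
  add 125.91.183.0/24 -> H1 at depth 24
  add 17.124.96.0/20 -> H0 at depth 20
  add 125.91.0.0/16 -> H2 at depth 16
  add 125.91.183.0/24 -> H4 at depth 24
  del 17.124.96.0/20 (clear depth 20)
  lookup 78.144.250.3: bits 010011101001000011111010 walk d0:H0→d1:-→d2:-→d3:-→d4:-→d5:-→d6:-→d7:-→d8:H3→d9:-→d10:-→d11:-→d12:-→d13:-→d14:-→d15:-→d16:-→d17:-→d18:-→d19:-→d20:-→d21:-→d22:-→d23:-→d24:H0 -> H0
  lookup 125.91.183.54: bits 01111101010110111011011100110110 walk d0:H0→d1:-→d2:-→d3:-→d4:-→d5:-→d6:-→d7:-→d8:H4→d9:-→d10:-→d11:-→d12:-→d13:-→d14:-→d15:-→d16:H2→d17:-→d18:-→d19:-→d20:-→d21:-→d22:-→d23:-→d24:H4→d25:-→d26:-→d27:-→d28:-→d29:-→d30:-→d31:-→d32:H0 -> H0

== LOOKUPS ==
["H4","H3","H0","H2","H0","H0"]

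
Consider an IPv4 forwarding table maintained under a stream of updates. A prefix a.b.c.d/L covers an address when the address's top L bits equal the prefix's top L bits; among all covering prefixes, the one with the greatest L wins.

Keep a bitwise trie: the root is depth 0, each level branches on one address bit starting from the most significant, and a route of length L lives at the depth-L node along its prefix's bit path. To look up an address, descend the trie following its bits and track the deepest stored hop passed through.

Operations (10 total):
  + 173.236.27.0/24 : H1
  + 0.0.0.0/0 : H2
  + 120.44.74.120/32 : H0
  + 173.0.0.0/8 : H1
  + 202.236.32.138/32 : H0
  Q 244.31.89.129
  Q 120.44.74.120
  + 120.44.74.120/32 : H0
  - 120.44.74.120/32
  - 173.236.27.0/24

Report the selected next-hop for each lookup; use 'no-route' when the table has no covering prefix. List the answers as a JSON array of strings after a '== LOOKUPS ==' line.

Process each operation:
  add 173.236.27.0/24 -> H1 at depth 24
  add 0.0.0.0/0 -> H2 at depth 0
  add 120.44.74.120/32 -> H0 at depth 32
  add 173.0.0.0/8 -> H1 at depth 8
  add 202.236.32.138/32 -> H0 at depth 32
  ? 244.31.89.129  path d0:H2→d1:-→d2:-  best=H2
  ? 120.44.74.120  path d0:H2→d1:-→d2:-→d3:-→d4:-→d5:-→d6:-→d7:-→d8:-→d9:-→d10:-→d11:-→d12:-→d13:-→d14:-→d15:-→d16:-→d17:-→d18:-→d19:-→d20:-→d21:-→d22:-→d23:-→d24:-→d25:-→d26:-→d27:-→d28:-→d29:-→d30:-→d31:-→d32:H0  best=H0
  add 120.44.74.120/32 -> H0 at depth 32
  del 120.44.74.120/32 (clear depth 32)
  del 173.236.27.0/24 (clear depth 24)

== LOOKUPS ==
["H2","H0"]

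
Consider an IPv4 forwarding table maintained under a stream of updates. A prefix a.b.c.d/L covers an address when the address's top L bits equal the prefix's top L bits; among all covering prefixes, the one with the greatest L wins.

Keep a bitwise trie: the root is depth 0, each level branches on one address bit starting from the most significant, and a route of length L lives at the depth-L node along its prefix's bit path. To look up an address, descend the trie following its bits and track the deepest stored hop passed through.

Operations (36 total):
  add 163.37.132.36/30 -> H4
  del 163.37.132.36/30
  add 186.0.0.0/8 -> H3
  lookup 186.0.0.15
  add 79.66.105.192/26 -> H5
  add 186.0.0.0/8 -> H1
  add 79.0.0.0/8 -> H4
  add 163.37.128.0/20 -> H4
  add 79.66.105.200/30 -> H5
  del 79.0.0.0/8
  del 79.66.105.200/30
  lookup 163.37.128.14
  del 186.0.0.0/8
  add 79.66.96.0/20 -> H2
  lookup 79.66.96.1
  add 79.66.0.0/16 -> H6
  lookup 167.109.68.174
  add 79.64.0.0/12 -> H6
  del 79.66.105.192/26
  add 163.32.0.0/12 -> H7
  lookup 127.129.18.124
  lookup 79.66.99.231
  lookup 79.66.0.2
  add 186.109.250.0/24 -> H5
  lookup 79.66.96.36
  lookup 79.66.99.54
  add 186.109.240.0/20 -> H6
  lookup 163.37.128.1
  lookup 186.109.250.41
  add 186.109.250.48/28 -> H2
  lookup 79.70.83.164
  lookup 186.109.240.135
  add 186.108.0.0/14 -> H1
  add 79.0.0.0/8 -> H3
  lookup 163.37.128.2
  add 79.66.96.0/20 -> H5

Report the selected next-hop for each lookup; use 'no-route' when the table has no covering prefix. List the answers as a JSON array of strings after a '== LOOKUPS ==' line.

Trace:
  + 163.37.132.36/30 (H4) depth=30
  - 163.37.132.36/30 clear@30
  + 186.0.0.0/8 (H3) depth=8
  lookup 186.0.0.15: bits 10111010 walk d0:-→d1:-→d2:-→d3:-→d4:-→d5:-→d6:-→d7:-→d8:H3 -> H3
  + 79.66.105.192/26 (H5) depth=26
  + 186.0.0.0/8 (H1) depth=8
  + 79.0.0.0/8 (H4) depth=8
  + 163.37.128.0/20 (H4) depth=20
  + 79.66.105.200/30 (H5) depth=30
  - 79.0.0.0/8 clear@8
  - 79.66.105.200/30 clear@30
  lookup 163.37.128.14: bits 101000110010010110000 walk d0:-→d1:-→d2:-→d3:-→d4:-→d5:-→d6:-→d7:-→d8:-→d9:-→d10:-→d11:-→d12:-→d13:-→d14:-→d15:-→d16:-→d17:-→d18:-→d19:-→d20:H4→d21:- -> H4
  - 186.0.0.0/8 clear@8
  + 79.66.96.0/20 (H2) depth=20
  lookup 79.66.96.1: bits 01001111010000100110 walk d0:-→d1:-→d2:-→d3:-→d4:-→d5:-→d6:-→d7:-→d8:-→d9:-→d10:-→d11:-→d12:-→d13:-→d14:-→d15:-→d16:-→d17:-→d18:-→d19:-→d20:H2 -> H2
  + 79.66.0.0/16 (H6) depth=16
  lookup 167.109.68.174: bits 10100 walk d0:-→d1:-→d2:-→d3:-→d4:-→d5:- -> no-route
  + 79.64.0.0/12 (H6) depth=12
  - 79.66.105.192/26 clear@26
  + 163.32.0.0/12 (H7) depth=12
  lookup 127.129.18.124: bits 01 walk d0:-→d1:-→d2:- -> no-route
  lookup 79.66.99.231: bits 01001111010000100110 walk d0:-→d1:-→d2:-→d3:-→d4:-→d5:-→d6:-→d7:-→d8:-→d9:-→d10:-→d11:-→d12:H6→d13:-→d14:-→d15:-→d16:H6→d17:-→d18:-→d19:-→d20:H2 -> H2
  lookup 79.66.0.2: bits 01001111010000100 walk d0:-→d1:-→d2:-→d3:-→d4:-→d5:-→d6:-→d7:-→d8:-→d9:-→d10:-→d11:-→d12:H6→d13:-→d14:-→d15:-→d16:H6→d17:- -> H6
  + 186.109.250.0/24 (H5) depth=24
  lookup 79.66.96.36: bits 01001111010000100110 walk d0:-→d1:-→d2:-→d3:-→d4:-→d5:-→d6:-→d7:-→d8:-→d9:-→d10:-→d11:-→d12:H6→d13:-→d14:-→d15:-→d16:H6→d17:-→d18:-→d19:-→d20:H2 -> H2
  lookup 79.66.99.54: bits 01001111010000100110 walk d0:-→d1:-→d2:-→d3:-→d4:-→d5:-→d6:-→d7:-→d8:-→d9:-→d10:-→d11:-→d12:H6→d13:-→d14:-→d15:-→d16:H6→d17:-→d18:-→d19:-→d20:H2 -> H2
  + 186.109.240.0/20 (H6) depth=20
  lookup 163.37.128.1: bits 101000110010010110000 walk d0:-→d1:-→d2:-→d3:-→d4:-→d5:-→d6:-→d7:-→d8:-→d9:-→d10:-→d11:-→d12:H7→d13:-→d14:-→d15:-→d16:-→d17:-→d18:-→d19:-→d20:H4→d21:- -> H4
  lookup 186.109.250.41: bits 101110100110110111111010 walk d0:-→d1:-→d2:-→d3:-→d4:-→d5:-→d6:-→d7:-→d8:-→d9:-→d10:-→d11:-→d12:-→d13:-→d14:-→d15:-→d16:-→d17:-→d18:-→d19:-→d20:H6→d21:-→d22:-→d23:-→d24:H5 -> H5
  + 186.109.250.48/28 (H2) depth=28
  lookup 79.70.83.164: bits 0100111101000 walk d0:-→d1:-→d2:-→d3:-→d4:-→d5:-→d6:-→d7:-→d8:-→d9:-→d10:-→d11:-→d12:H6→d13:- -> H6
  lookup 186.109.240.135: bits 10111010011011011111 walk d0:-→d1:-→d2:-→d3:-→d4:-→d5:-→d6:-→d7:-→d8:-→d9:-→d10:-→d11:-→d12:-→d13:-→d14:-→d15:-→d16:-→d17:-→d18:-→d19:-→d20:H6 -> H6
  + 186.108.0.0/14 (H1) depth=14
  + 79.0.0.0/8 (H3) depth=8
  lookup 163.37.128.2: bits 101000110010010110000 walk d0:-→d1:-→d2:-→d3:-→d4:-→d5:-→d6:-→d7:-→d8:-→d9:-→d10:-→d11:-→d12:H7→d13:-→d14:-→d15:-→d16:-→d17:-→d18:-→d19:-→d20:H4→d21:- -> H4
  + 79.66.96.0/20 (H5) depth=20

== LOOKUPS ==
["H3","H4","H2","no-route","no-route","H2","H6","H2","H2","H4","H5","H6","H6","H4"]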